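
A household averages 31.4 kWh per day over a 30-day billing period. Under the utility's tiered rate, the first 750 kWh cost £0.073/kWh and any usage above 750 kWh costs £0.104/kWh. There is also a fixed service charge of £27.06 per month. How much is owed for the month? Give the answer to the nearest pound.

£102

Usage = 31.4 kWh/day × 30 days = 942 kWh
First 750 kWh × £0.073 = £54.75
Remaining 192 kWh × £0.104 = £19.97
Energy charge = £74.72; + service £27.06 = £101.78 ≈ £102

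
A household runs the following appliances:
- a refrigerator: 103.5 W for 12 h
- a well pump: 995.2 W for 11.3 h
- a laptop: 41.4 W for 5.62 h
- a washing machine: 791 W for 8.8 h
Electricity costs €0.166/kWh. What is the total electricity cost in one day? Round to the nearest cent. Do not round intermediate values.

€3.27

refrigerator: 103.5 W × 12 h = 1,242 Wh = 1.242 kWh
well pump: 995.2 W × 11.3 h = 11,246 Wh = 11.25 kWh
laptop: 41.4 W × 5.62 h = 233 Wh = 0.2327 kWh
washing machine: 791 W × 8.8 h = 6,961 Wh = 6.961 kWh
Total energy = 1.242 + 11.25 + 0.2327 + 6.961 = 19.68 kWh
Cost = 19.68 kWh × €0.166 = €3.27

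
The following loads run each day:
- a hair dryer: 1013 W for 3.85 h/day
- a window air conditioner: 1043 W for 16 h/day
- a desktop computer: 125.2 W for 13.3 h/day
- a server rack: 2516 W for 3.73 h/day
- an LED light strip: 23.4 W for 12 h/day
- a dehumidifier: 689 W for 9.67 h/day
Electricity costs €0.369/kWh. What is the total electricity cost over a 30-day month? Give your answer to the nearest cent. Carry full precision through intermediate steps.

€427.10

hair dryer: 1013 W × 3.85 h × 30 d = 117,002 Wh = 117 kWh
window air conditioner: 1043 W × 16 h × 30 d = 500,640 Wh = 500.6 kWh
desktop computer: 125.2 W × 13.3 h × 30 d = 49,955 Wh = 49.95 kWh
server rack: 2516 W × 3.73 h × 30 d = 281,540 Wh = 281.5 kWh
LED light strip: 23.4 W × 12 h × 30 d = 8,424 Wh = 8.424 kWh
dehumidifier: 689 W × 9.67 h × 30 d = 199,879 Wh = 199.9 kWh
Total energy = 117 + 500.6 + 49.95 + 281.5 + 8.424 + 199.9 = 1,157 kWh
Cost = 1,157 kWh × €0.369 = €427.10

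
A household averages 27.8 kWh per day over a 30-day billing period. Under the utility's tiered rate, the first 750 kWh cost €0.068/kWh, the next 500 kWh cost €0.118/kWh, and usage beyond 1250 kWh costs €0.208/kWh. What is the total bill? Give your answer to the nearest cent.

Usage = 27.8 kWh/day × 30 days = 834 kWh
First 750 kWh × €0.068 = €51.00
Next 84 kWh × €0.118 = €9.91
Remaining tier: 0 kWh (not reached)
Total = €60.91

€60.91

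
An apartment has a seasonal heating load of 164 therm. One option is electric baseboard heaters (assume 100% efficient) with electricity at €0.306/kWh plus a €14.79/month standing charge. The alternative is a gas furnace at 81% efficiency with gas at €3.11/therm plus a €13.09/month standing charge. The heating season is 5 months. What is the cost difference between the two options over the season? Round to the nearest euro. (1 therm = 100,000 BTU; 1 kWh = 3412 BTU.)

€850

Heat load = 164 therm × 100,000 = 16,400,000 BTU
Gas: input = 16,400,000 / 0.81 = 20,246,914 BTU = 202.5 therm → 202.5 × €3.11 = €629.68; + 5 × €13.09 standing = €695.13
Electric: 16,400,000 BTU / 3412 = 4,807 kWh → × €0.306 = €1,470.81; + 5 × €14.79 standing = €1,544.76
Difference = |€695.13 − €1,544.76| = €849.63 ≈ €850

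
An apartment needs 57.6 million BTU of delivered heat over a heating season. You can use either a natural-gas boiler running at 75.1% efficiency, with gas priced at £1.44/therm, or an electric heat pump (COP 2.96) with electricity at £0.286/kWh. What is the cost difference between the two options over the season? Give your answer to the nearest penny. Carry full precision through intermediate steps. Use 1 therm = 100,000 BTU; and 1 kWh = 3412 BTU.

Heat load = 57.6 × 10⁶ BTU = 57,600,000 BTU
Gas: input = 57,600,000 / 0.751 = 76,697,736 BTU = 767 therm → 767 × £1.44 = £1,104.45
Heat pump: 57,600,000 BTU / 3412 = 16,880 kWh heat; / 2.96 = 5,703 kWh in → × £0.286 = £1,631.13
Difference = |£1,104.45 − £1,631.13| = £526.68

£526.68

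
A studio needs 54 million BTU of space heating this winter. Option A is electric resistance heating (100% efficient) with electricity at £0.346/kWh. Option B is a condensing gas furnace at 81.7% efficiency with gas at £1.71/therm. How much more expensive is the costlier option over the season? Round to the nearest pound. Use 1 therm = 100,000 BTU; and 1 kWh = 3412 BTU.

Heat load = 54 × 10⁶ BTU = 54,000,000 BTU
Gas: input = 54,000,000 / 0.817 = 66,095,471 BTU = 661 therm → 661 × £1.71 = £1,130.23
Electric: 54,000,000 BTU / 3412 = 15,830 kWh → × £0.346 = £5,475.97
Difference = |£1,130.23 − £5,475.97| = £4,345.73 ≈ £4346

£4346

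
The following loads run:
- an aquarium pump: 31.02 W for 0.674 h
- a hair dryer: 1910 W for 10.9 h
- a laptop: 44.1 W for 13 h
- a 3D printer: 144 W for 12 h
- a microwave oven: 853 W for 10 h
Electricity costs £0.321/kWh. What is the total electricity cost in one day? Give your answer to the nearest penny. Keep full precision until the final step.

£10.17

aquarium pump: 31.02 W × 0.674 h = 21 Wh = 0.02091 kWh
hair dryer: 1910 W × 10.9 h = 20,819 Wh = 20.82 kWh
laptop: 44.1 W × 13 h = 573 Wh = 0.5733 kWh
3D printer: 144 W × 12 h = 1,728 Wh = 1.728 kWh
microwave oven: 853 W × 10 h = 8,530 Wh = 8.53 kWh
Total energy = 0.02091 + 20.82 + 0.5733 + 1.728 + 8.53 = 31.67 kWh
Cost = 31.67 kWh × £0.321 = £10.17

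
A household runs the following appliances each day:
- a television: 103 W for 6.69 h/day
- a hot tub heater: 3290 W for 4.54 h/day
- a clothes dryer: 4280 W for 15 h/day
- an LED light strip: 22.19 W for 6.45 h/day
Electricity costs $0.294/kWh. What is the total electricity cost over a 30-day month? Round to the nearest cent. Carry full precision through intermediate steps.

television: 103 W × 6.69 h × 30 d = 20,672 Wh = 20.67 kWh
hot tub heater: 3290 W × 4.54 h × 30 d = 448,098 Wh = 448.1 kWh
clothes dryer: 4280 W × 15 h × 30 d = 1,926,000 Wh = 1,926 kWh
LED light strip: 22.19 W × 6.45 h × 30 d = 4,294 Wh = 4.294 kWh
Total energy = 20.67 + 448.1 + 1,926 + 4.294 = 2,399 kWh
Cost = 2,399 kWh × $0.294 = $705.32

$705.32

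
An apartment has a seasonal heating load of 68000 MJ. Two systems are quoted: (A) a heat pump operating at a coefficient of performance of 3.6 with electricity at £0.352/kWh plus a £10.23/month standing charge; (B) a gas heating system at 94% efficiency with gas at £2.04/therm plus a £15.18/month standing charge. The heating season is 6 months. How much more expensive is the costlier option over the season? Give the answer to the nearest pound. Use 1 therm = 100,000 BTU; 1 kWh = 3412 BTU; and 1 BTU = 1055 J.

£419

Heat load = 68000 MJ = 68,000,000,000 J / 1055 = 64,454,976 BTU
Gas: input = 64,454,976 / 0.94 = 68,569,124 BTU = 685.7 therm → 685.7 × £2.04 = £1,398.81; + 6 × £15.18 standing = £1,489.89
Heat pump: 64,454,976 BTU / 3412 = 18,890 kWh heat; / 3.6 = 5,247 kWh in → × £0.352 = £1,847.09; + 6 × £10.23 standing = £1,908.47
Difference = |£1,489.89 − £1,908.47| = £418.58 ≈ £419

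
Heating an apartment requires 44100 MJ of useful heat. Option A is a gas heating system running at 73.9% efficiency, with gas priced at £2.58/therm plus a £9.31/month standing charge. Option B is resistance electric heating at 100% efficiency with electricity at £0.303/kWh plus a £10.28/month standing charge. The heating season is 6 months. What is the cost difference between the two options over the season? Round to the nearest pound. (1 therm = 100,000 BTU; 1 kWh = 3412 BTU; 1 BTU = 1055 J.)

Heat load = 44100 MJ = 44,100,000,000 J / 1055 = 41,800,948 BTU
Gas: input = 41,800,948 / 0.739 = 56,564,206 BTU = 565.6 therm → 565.6 × £2.58 = £1,459.36; + 6 × £9.31 standing = £1,515.22
Electric: 41,800,948 BTU / 3412 = 12,250 kWh → × £0.303 = £3,712.10; + 6 × £10.28 standing = £3,773.78
Difference = |£1,515.22 − £3,773.78| = £2,258.56 ≈ £2259

£2259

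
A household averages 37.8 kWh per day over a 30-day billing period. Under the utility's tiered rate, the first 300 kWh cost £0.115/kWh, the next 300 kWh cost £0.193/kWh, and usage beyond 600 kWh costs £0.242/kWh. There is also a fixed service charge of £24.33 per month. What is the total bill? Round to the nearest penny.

Usage = 37.8 kWh/day × 30 days = 1134 kWh
First 300 kWh × £0.115 = £34.50
Next 300 kWh × £0.193 = £57.90
Remaining 534 kWh × £0.242 = £129.23
Energy charge = £221.63; + service £24.33 = £245.96

£245.96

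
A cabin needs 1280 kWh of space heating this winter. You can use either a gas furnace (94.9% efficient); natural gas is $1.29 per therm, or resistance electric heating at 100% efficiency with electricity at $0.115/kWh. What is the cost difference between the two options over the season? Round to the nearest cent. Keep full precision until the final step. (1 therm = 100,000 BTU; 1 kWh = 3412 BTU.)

$87.83

Heat load = 1280 kWh × 3412 = 4,367,360 BTU
Gas: input = 4,367,360 / 0.949 = 4,602,065 BTU = 46.02 therm → 46.02 × $1.29 = $59.37
Electric: 4,367,360 BTU / 3412 = 1,280 kWh → × $0.115 = $147.20
Difference = |$59.37 − $147.20| = $87.83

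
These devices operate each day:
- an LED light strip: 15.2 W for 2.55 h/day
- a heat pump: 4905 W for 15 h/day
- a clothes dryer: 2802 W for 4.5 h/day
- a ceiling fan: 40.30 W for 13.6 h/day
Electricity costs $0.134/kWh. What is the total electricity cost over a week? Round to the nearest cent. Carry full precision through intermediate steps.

$81.39

LED light strip: 15.2 W × 2.55 h × 7 d = 271 Wh = 0.2713 kWh
heat pump: 4905 W × 15 h × 7 d = 515,025 Wh = 515 kWh
clothes dryer: 2802 W × 4.5 h × 7 d = 88,263 Wh = 88.26 kWh
ceiling fan: 40.30 W × 13.6 h × 7 d = 3,837 Wh = 3.837 kWh
Total energy = 0.2713 + 515 + 88.26 + 3.837 = 607.4 kWh
Cost = 607.4 kWh × $0.134 = $81.39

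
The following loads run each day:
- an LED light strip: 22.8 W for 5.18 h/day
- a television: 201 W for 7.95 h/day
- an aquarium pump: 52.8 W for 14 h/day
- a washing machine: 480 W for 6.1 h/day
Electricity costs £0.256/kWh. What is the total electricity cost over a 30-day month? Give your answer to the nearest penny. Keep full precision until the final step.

LED light strip: 22.8 W × 5.18 h × 30 d = 3,543 Wh = 3.543 kWh
television: 201 W × 7.95 h × 30 d = 47,938 Wh = 47.94 kWh
aquarium pump: 52.8 W × 14 h × 30 d = 22,176 Wh = 22.18 kWh
washing machine: 480 W × 6.1 h × 30 d = 87,840 Wh = 87.84 kWh
Total energy = 3.543 + 47.94 + 22.18 + 87.84 = 161.5 kWh
Cost = 161.5 kWh × £0.256 = £41.34

£41.34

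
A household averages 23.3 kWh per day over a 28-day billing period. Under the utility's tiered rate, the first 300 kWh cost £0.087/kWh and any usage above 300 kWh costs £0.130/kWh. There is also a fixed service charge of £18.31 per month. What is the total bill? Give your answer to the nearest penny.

£90.22

Usage = 23.3 kWh/day × 28 days = 652.4 kWh
First 300 kWh × £0.087 = £26.10
Remaining 352.4 kWh × £0.130 = £45.81
Energy charge = £71.91; + service £18.31 = £90.22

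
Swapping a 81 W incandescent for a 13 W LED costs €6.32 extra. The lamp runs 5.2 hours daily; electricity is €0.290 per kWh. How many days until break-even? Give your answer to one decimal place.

Power saved = 81 − 13 = 68 W
Daily energy saved = 68 W × 5.2 h = 353.6 Wh = 0.3536 kWh
Daily savings = 0.3536 × €0.290 = €0.1025
Payback = €6.32 / €0.1025 per day = 61.63 days

61.6 days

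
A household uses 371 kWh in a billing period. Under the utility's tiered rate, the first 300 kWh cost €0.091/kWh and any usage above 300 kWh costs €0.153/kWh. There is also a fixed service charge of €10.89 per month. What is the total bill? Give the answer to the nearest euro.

First 300 kWh × €0.091 = €27.30
Remaining 71 kWh × €0.153 = €10.86
Energy charge = €38.16; + service €10.89 = €49.05 ≈ €49

€49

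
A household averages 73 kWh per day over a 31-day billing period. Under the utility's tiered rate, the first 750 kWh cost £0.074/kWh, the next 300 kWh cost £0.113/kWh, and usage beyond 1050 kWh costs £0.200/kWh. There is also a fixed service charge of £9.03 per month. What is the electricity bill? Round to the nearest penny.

Usage = 73 kWh/day × 31 days = 2263 kWh
First 750 kWh × £0.074 = £55.50
Next 300 kWh × £0.113 = £33.90
Remaining 1213 kWh × £0.200 = £242.60
Energy charge = £332.00; + service £9.03 = £341.03

£341.03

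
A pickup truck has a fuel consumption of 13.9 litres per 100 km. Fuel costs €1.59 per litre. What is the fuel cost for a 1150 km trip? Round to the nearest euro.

€254

Fuel = 13.9 L/100 km × 1150 km / 100 = 159.8 L
Cost = 159.8 L × €1.59/L = €254.16 ≈ €254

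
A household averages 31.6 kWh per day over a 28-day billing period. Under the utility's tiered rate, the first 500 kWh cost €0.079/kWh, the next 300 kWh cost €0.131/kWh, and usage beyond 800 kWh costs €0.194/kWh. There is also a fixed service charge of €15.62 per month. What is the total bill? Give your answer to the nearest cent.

€110.87

Usage = 31.6 kWh/day × 28 days = 884.8 kWh
First 500 kWh × €0.079 = €39.50
Next 300 kWh × €0.131 = €39.30
Remaining 84.8 kWh × €0.194 = €16.45
Energy charge = €95.25; + service €15.62 = €110.87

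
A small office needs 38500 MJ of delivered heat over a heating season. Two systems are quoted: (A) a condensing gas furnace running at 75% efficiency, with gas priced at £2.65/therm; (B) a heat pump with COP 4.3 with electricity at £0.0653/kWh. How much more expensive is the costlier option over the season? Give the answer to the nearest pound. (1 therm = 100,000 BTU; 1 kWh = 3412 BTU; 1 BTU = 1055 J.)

£1127

Heat load = 38500 MJ = 38,500,000,000 J / 1055 = 36,492,891 BTU
Gas: input = 36,492,891 / 0.75 = 48,657,188 BTU = 486.6 therm → 486.6 × £2.65 = £1,289.42
Heat pump: 36,492,891 BTU / 3412 = 10,700 kWh heat; / 4.3 = 2,487 kWh in → × £0.0653 = £162.42
Difference = |£1,289.42 − £162.42| = £1,126.99 ≈ £1127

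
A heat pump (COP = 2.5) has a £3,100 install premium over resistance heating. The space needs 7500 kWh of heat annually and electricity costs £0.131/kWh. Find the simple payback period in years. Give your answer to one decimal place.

Resistance: 7500 kWh × £0.131 = £982.50/yr
Heat pump: 7500 / 2.5 = 3000 kWh in → × £0.131 = £393.00/yr
Annual savings = £589.50
Payback = £3,100 / £589.50 = 5.26 years

5.3 years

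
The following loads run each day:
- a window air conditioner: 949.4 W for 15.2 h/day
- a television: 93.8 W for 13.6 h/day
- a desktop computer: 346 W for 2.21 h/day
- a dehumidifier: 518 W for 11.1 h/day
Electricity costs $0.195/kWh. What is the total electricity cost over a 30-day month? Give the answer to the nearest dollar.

$130

window air conditioner: 949.4 W × 15.2 h × 30 d = 432,926 Wh = 432.9 kWh
television: 93.8 W × 13.6 h × 30 d = 38,270 Wh = 38.27 kWh
desktop computer: 346 W × 2.21 h × 30 d = 22,940 Wh = 22.94 kWh
dehumidifier: 518 W × 11.1 h × 30 d = 172,494 Wh = 172.5 kWh
Total energy = 432.9 + 38.27 + 22.94 + 172.5 = 666.6 kWh
Cost = 666.6 kWh × $0.195 = $129.99 ≈ $130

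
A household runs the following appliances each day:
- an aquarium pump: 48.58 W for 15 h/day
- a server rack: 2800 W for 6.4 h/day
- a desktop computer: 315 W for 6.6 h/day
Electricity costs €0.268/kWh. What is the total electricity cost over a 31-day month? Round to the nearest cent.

aquarium pump: 48.58 W × 15 h × 31 d = 22,590 Wh = 22.59 kWh
server rack: 2800 W × 6.4 h × 31 d = 555,520 Wh = 555.5 kWh
desktop computer: 315 W × 6.6 h × 31 d = 64,449 Wh = 64.45 kWh
Total energy = 22.59 + 555.5 + 64.45 = 642.6 kWh
Cost = 642.6 kWh × €0.268 = €172.21

€172.21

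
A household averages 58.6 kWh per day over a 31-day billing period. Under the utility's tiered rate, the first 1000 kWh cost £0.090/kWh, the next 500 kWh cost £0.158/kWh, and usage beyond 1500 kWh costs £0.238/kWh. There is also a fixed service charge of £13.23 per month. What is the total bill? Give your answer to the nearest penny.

Usage = 58.6 kWh/day × 31 days = 1816.6 kWh
First 1000 kWh × £0.090 = £90.00
Next 500 kWh × £0.158 = £79.00
Remaining 316.6 kWh × £0.238 = £75.35
Energy charge = £244.35; + service £13.23 = £257.58

£257.58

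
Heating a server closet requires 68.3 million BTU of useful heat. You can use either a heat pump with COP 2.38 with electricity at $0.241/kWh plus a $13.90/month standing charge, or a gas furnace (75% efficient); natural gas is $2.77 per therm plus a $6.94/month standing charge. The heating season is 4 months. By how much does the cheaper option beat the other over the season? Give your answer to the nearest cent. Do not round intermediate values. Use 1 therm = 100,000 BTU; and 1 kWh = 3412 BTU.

Heat load = 68.3 × 10⁶ BTU = 68,300,000 BTU
Gas: input = 68,300,000 / 0.750 = 91,066,667 BTU = 910.7 therm → 910.7 × $2.77 = $2,522.55; + 4 × $6.94 standing = $2,550.31
Heat pump: 68,300,000 BTU / 3412 = 20,020 kWh heat; / 2.38 = 8,411 kWh in → × $0.241 = $2,026.99; + 4 × $13.90 standing = $2,082.59
Difference = |$2,550.31 − $2,082.59| = $467.72

$467.72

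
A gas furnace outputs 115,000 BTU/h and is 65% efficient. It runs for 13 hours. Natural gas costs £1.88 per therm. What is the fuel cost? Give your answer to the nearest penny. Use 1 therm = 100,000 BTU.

Heat delivered = 115,000 BTU/h × 13 h = 1,495,000 BTU
Gas input = 1,495,000 / 0.65 = 2,300,000 BTU
= 2,300,000 / 100,000 = 23 therm
Cost = 23 × £1.88/therm = £43.24

£43.24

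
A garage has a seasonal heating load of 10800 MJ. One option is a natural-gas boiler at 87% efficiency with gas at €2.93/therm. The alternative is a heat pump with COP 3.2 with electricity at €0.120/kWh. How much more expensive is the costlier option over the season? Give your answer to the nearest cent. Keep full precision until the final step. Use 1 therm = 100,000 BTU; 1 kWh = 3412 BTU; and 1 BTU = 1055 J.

€232.25

Heat load = 10800 MJ = 10,800,000,000 J / 1055 = 10,236,967 BTU
Gas: input = 10,236,967 / 0.87 = 11,766,629 BTU = 117.7 therm → 117.7 × €2.93 = €344.76
Heat pump: 10,236,967 BTU / 3412 = 3,000 kWh heat; / 3.2 = 937.6 kWh in → × €0.120 = €112.51
Difference = |€344.76 − €112.51| = €232.25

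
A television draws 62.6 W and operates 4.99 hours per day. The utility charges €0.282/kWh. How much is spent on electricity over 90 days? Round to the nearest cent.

Energy = 62.6 W × 4.99 h/day × 90 days = 28,114 Wh = 28.11 kWh
Cost = 28.11 kWh × €0.282/kWh = €7.93

€7.93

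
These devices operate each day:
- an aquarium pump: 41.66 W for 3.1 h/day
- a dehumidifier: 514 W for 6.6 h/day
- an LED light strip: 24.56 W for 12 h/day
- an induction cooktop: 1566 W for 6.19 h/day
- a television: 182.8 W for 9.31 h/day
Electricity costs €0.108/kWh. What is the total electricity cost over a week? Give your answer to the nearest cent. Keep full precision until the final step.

€11.50

aquarium pump: 41.66 W × 3.1 h × 7 d = 904 Wh = 0.904 kWh
dehumidifier: 514 W × 6.6 h × 7 d = 23,747 Wh = 23.75 kWh
LED light strip: 24.56 W × 12 h × 7 d = 2,063 Wh = 2.063 kWh
induction cooktop: 1566 W × 6.19 h × 7 d = 67,855 Wh = 67.85 kWh
television: 182.8 W × 9.31 h × 7 d = 11,913 Wh = 11.91 kWh
Total energy = 0.904 + 23.75 + 2.063 + 67.85 + 11.91 = 106.5 kWh
Cost = 106.5 kWh × €0.108 = €11.50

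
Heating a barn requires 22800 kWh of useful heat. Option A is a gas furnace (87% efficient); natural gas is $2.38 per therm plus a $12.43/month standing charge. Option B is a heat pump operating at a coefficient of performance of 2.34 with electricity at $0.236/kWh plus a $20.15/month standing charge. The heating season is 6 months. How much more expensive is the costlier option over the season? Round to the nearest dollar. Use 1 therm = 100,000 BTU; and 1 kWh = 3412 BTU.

$218

Heat load = 22800 kWh × 3412 = 77,793,600 BTU
Gas: input = 77,793,600 / 0.87 = 89,417,931 BTU = 894.2 therm → 894.2 × $2.38 = $2,128.15; + 6 × $12.43 standing = $2,202.73
Heat pump: 77,793,600 BTU / 3412 = 22,800 kWh heat; / 2.34 = 9,744 kWh in → × $0.236 = $2,299.49; + 6 × $20.15 standing = $2,420.39
Difference = |$2,202.73 − $2,420.39| = $217.66 ≈ $218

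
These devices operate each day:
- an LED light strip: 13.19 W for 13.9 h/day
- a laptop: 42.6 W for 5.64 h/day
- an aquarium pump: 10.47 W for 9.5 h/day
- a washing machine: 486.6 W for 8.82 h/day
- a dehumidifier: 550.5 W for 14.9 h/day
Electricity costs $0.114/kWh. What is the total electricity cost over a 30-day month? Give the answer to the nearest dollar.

$45

LED light strip: 13.19 W × 13.9 h × 30 d = 5,500 Wh = 5.5 kWh
laptop: 42.6 W × 5.64 h × 30 d = 7,208 Wh = 7.208 kWh
aquarium pump: 10.47 W × 9.5 h × 30 d = 2,984 Wh = 2.984 kWh
washing machine: 486.6 W × 8.82 h × 30 d = 128,754 Wh = 128.8 kWh
dehumidifier: 550.5 W × 14.9 h × 30 d = 246,074 Wh = 246.1 kWh
Total energy = 5.5 + 7.208 + 2.984 + 128.8 + 246.1 = 390.5 kWh
Cost = 390.5 kWh × $0.114 = $44.52 ≈ $45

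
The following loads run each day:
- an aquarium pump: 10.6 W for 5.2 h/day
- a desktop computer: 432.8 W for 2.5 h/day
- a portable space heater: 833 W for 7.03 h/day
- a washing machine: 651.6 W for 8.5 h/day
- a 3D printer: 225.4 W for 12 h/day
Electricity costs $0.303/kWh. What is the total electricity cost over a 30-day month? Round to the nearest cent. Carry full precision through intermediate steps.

$138.50

aquarium pump: 10.6 W × 5.2 h × 30 d = 1,654 Wh = 1.654 kWh
desktop computer: 432.8 W × 2.5 h × 30 d = 32,460 Wh = 32.46 kWh
portable space heater: 833 W × 7.03 h × 30 d = 175,680 Wh = 175.7 kWh
washing machine: 651.6 W × 8.5 h × 30 d = 166,158 Wh = 166.2 kWh
3D printer: 225.4 W × 12 h × 30 d = 81,144 Wh = 81.14 kWh
Total energy = 1.654 + 32.46 + 175.7 + 166.2 + 81.14 = 457.1 kWh
Cost = 457.1 kWh × $0.303 = $138.50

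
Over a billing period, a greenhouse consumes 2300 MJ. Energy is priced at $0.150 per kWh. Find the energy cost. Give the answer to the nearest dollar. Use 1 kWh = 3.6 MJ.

$96

2300 MJ × (0.27778 kWh/MJ) = 638.9 kWh
Cost = 638.9 kWh × $0.150/kWh = $95.83 ≈ $96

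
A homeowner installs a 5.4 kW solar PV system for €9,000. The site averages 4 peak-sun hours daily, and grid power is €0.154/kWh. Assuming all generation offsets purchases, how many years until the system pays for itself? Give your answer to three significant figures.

Daily generation = 5.4 kW × 4 h = 21.6 kWh
Annual generation = 21.6 × 365 = 7884 kWh
Annual savings = 7884 × €0.154 = €1,214.14
Payback = €9,000 / €1,214.14 = 7.41 years

7.41 years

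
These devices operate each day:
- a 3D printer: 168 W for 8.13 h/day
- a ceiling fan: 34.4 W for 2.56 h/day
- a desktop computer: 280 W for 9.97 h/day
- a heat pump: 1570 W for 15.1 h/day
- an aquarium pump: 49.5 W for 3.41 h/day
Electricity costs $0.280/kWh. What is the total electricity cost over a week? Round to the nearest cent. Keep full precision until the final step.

3D printer: 168 W × 8.13 h × 7 d = 9,561 Wh = 9.561 kWh
ceiling fan: 34.4 W × 2.56 h × 7 d = 616 Wh = 0.6164 kWh
desktop computer: 280 W × 9.97 h × 7 d = 19,541 Wh = 19.54 kWh
heat pump: 1570 W × 15.1 h × 7 d = 165,949 Wh = 165.9 kWh
aquarium pump: 49.5 W × 3.41 h × 7 d = 1,182 Wh = 1.182 kWh
Total energy = 9.561 + 0.6164 + 19.54 + 165.9 + 1.182 = 196.8 kWh
Cost = 196.8 kWh × $0.280 = $55.12

$55.12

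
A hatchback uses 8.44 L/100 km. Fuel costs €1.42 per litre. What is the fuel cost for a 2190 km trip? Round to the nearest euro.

Fuel = 8.44 L/100 km × 2190 km / 100 = 184.8 L
Cost = 184.8 L × €1.42/L = €262.47 ≈ €262

€262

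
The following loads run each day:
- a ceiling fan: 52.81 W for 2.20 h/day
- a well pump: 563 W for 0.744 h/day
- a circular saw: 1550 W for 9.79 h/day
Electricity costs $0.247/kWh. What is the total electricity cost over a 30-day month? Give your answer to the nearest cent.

$116.41

ceiling fan: 52.81 W × 2.20 h × 30 d = 3,485 Wh = 3.485 kWh
well pump: 563 W × 0.744 h × 30 d = 12,566 Wh = 12.57 kWh
circular saw: 1550 W × 9.79 h × 30 d = 455,235 Wh = 455.2 kWh
Total energy = 3.485 + 12.57 + 455.2 = 471.3 kWh
Cost = 471.3 kWh × $0.247 = $116.41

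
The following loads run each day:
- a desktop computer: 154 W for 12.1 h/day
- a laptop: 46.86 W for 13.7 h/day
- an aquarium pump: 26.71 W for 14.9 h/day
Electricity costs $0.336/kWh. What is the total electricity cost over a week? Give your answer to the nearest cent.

$6.83

desktop computer: 154 W × 12.1 h × 7 d = 13,044 Wh = 13.04 kWh
laptop: 46.86 W × 13.7 h × 7 d = 4,494 Wh = 4.494 kWh
aquarium pump: 26.71 W × 14.9 h × 7 d = 2,786 Wh = 2.786 kWh
Total energy = 13.04 + 4.494 + 2.786 = 20.32 kWh
Cost = 20.32 kWh × $0.336 = $6.83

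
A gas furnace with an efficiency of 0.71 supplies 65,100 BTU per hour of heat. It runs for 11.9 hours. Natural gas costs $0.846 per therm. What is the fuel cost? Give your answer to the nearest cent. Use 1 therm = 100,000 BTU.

Heat delivered = 65,100 BTU/h × 11.9 h = 774,690 BTU
Gas input = 774,690 / 0.71 = 1,091,113 BTU
= 1,091,113 / 100,000 = 10.91 therm
Cost = 10.91 × $0.846/therm = $9.23

$9.23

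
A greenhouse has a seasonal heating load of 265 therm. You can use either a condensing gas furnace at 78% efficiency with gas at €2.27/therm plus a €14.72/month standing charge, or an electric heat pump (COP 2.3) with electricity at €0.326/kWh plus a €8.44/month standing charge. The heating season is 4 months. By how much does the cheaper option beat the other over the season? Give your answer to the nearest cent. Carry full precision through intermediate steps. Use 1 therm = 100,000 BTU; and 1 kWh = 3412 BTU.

Heat load = 265 therm × 100,000 = 26,500,000 BTU
Gas: input = 26,500,000 / 0.78 = 33,974,359 BTU = 339.7 therm → 339.7 × €2.27 = €771.22; + 4 × €14.72 standing = €830.10
Heat pump: 26,500,000 BTU / 3412 = 7,767 kWh heat; / 2.3 = 3,377 kWh in → × €0.326 = €1,100.85; + 4 × €8.44 standing = €1,134.61
Difference = |€830.10 − €1,134.61| = €304.51

€304.51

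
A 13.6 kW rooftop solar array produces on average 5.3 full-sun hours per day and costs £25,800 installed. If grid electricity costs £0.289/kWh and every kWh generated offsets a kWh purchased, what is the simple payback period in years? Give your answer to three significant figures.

3.39 years

Daily generation = 13.6 kW × 5.3 h = 72.08 kWh
Annual generation = 72.08 × 365 = 26309 kWh
Annual savings = 26309 × £0.289 = £7,603.36
Payback = £25,800 / £7,603.36 = 3.39 years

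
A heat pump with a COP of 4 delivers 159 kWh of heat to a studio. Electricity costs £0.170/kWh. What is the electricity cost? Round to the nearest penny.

Electrical input = 159 kWh / 4 = 39.75 kWh
Cost = 39.75 × £0.170/kWh = £6.76

£6.76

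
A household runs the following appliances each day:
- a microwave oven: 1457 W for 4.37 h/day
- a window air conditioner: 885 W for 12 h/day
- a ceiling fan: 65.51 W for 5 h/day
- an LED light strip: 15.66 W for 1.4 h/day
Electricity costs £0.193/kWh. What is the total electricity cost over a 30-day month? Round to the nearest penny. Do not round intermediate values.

£100.38

microwave oven: 1457 W × 4.37 h × 30 d = 191,013 Wh = 191 kWh
window air conditioner: 885 W × 12 h × 30 d = 318,600 Wh = 318.6 kWh
ceiling fan: 65.51 W × 5 h × 30 d = 9,826 Wh = 9.826 kWh
LED light strip: 15.66 W × 1.4 h × 30 d = 658 Wh = 0.6577 kWh
Total energy = 191 + 318.6 + 9.826 + 0.6577 = 520.1 kWh
Cost = 520.1 kWh × £0.193 = £100.38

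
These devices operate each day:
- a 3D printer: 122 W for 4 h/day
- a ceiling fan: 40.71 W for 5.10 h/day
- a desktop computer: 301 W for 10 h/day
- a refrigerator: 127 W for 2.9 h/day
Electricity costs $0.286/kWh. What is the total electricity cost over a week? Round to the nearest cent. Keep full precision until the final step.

$8.16

3D printer: 122 W × 4 h × 7 d = 3,416 Wh = 3.416 kWh
ceiling fan: 40.71 W × 5.10 h × 7 d = 1,453 Wh = 1.453 kWh
desktop computer: 301 W × 10 h × 7 d = 21,070 Wh = 21.07 kWh
refrigerator: 127 W × 2.9 h × 7 d = 2,578 Wh = 2.578 kWh
Total energy = 3.416 + 1.453 + 21.07 + 2.578 = 28.52 kWh
Cost = 28.52 kWh × $0.286 = $8.16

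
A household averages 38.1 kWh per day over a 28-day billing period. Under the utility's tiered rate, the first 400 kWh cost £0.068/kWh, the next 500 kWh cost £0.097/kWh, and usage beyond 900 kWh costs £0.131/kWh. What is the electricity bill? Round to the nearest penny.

Usage = 38.1 kWh/day × 28 days = 1066.8 kWh
First 400 kWh × £0.068 = £27.20
Next 500 kWh × £0.097 = £48.50
Remaining 166.8 kWh × £0.131 = £21.85
Total = £97.55

£97.55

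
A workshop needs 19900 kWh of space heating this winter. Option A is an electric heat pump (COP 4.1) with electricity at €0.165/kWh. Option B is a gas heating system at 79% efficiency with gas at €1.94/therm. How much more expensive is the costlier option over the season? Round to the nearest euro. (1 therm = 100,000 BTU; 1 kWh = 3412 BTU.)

€867

Heat load = 19900 kWh × 3412 = 67,898,800 BTU
Gas: input = 67,898,800 / 0.79 = 85,947,848 BTU = 859.5 therm → 859.5 × €1.94 = €1,667.39
Heat pump: 67,898,800 BTU / 3412 = 19,900 kWh heat; / 4.1 = 4,854 kWh in → × €0.165 = €800.85
Difference = |€1,667.39 − €800.85| = €866.53 ≈ €867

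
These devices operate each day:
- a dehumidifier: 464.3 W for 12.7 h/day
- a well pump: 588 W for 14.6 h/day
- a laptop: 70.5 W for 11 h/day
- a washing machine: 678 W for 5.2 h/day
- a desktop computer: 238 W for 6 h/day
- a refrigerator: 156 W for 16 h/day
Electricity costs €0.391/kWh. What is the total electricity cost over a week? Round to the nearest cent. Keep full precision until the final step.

€62.15

dehumidifier: 464.3 W × 12.7 h × 7 d = 41,276 Wh = 41.28 kWh
well pump: 588 W × 14.6 h × 7 d = 60,094 Wh = 60.09 kWh
laptop: 70.5 W × 11 h × 7 d = 5,428 Wh = 5.428 kWh
washing machine: 678 W × 5.2 h × 7 d = 24,679 Wh = 24.68 kWh
desktop computer: 238 W × 6 h × 7 d = 9,996 Wh = 9.996 kWh
refrigerator: 156 W × 16 h × 7 d = 17,472 Wh = 17.47 kWh
Total energy = 41.28 + 60.09 + 5.428 + 24.68 + 9.996 + 17.47 = 158.9 kWh
Cost = 158.9 kWh × €0.391 = €62.15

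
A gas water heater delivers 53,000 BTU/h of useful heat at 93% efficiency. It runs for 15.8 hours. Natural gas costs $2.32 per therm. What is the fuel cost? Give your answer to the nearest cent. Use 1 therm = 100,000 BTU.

Heat delivered = 53,000 BTU/h × 15.8 h = 837,400 BTU
Gas input = 837,400 / 0.93 = 900,430 BTU
= 900,430 / 100,000 = 9.004 therm
Cost = 9.004 × $2.32/therm = $20.89

$20.89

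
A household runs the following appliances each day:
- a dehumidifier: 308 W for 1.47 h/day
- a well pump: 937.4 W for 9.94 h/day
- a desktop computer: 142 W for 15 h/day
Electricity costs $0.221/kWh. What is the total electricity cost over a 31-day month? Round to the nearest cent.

$81.53

dehumidifier: 308 W × 1.47 h × 31 d = 14,036 Wh = 14.04 kWh
well pump: 937.4 W × 9.94 h × 31 d = 288,850 Wh = 288.9 kWh
desktop computer: 142 W × 15 h × 31 d = 66,030 Wh = 66.03 kWh
Total energy = 14.04 + 288.9 + 66.03 = 368.9 kWh
Cost = 368.9 kWh × $0.221 = $81.53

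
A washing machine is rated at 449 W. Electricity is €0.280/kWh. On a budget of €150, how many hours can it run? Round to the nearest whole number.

Energy budget = €150 / €0.280 per kWh = 535.7 kWh = 535,714 Wh
Runtime = 535,714 Wh / 449 W = 1,193 h

1193 h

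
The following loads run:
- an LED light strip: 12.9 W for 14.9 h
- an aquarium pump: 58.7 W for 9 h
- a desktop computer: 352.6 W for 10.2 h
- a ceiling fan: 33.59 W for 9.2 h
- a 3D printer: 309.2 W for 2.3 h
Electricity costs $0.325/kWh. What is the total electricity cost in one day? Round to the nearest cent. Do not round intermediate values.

$1.73

LED light strip: 12.9 W × 14.9 h = 192 Wh = 0.1922 kWh
aquarium pump: 58.7 W × 9 h = 528 Wh = 0.5283 kWh
desktop computer: 352.6 W × 10.2 h = 3,597 Wh = 3.597 kWh
ceiling fan: 33.59 W × 9.2 h = 309 Wh = 0.309 kWh
3D printer: 309.2 W × 2.3 h = 711 Wh = 0.7112 kWh
Total energy = 0.1922 + 0.5283 + 3.597 + 0.309 + 0.7112 = 5.337 kWh
Cost = 5.337 kWh × $0.325 = $1.73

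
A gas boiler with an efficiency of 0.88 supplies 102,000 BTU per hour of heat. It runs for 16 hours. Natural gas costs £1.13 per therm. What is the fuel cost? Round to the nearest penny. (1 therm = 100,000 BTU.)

£20.96

Heat delivered = 102,000 BTU/h × 16 h = 1,632,000 BTU
Gas input = 1,632,000 / 0.88 = 1,854,545 BTU
= 1,854,545 / 100,000 = 18.55 therm
Cost = 18.55 × £1.13/therm = £20.96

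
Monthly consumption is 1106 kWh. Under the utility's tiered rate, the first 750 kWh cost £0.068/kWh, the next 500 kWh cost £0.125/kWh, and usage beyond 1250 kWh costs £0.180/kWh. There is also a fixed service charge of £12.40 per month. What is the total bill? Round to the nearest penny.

£107.90

First 750 kWh × £0.068 = £51.00
Next 356 kWh × £0.125 = £44.50
Remaining tier: 0 kWh (not reached)
Energy charge = £95.50; + service £12.40 = £107.90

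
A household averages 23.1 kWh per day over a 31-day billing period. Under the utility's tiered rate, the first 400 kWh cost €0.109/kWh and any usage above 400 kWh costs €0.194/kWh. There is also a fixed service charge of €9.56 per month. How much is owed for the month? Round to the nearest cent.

Usage = 23.1 kWh/day × 31 days = 716.1 kWh
First 400 kWh × €0.109 = €43.60
Remaining 316.1 kWh × €0.194 = €61.32
Energy charge = €104.92; + service €9.56 = €114.48

€114.48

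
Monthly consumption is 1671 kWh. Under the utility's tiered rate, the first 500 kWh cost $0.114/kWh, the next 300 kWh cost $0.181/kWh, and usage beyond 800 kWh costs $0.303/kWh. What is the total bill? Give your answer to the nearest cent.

First 500 kWh × $0.114 = $57.00
Next 300 kWh × $0.181 = $54.30
Remaining 871 kWh × $0.303 = $263.91
Total = $375.21

$375.21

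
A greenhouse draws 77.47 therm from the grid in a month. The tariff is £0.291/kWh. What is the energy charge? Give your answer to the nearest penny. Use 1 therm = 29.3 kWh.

£660.53

77.47 therm × (29.3 kWh/therm) = 2,270 kWh
Cost = 2,270 kWh × £0.291/kWh = £660.53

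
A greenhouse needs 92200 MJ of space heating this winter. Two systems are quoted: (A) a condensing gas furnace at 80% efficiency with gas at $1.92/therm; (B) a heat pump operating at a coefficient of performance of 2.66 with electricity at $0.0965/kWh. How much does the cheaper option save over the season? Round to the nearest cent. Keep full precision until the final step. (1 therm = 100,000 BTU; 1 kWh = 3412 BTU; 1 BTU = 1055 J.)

$1168.23

Heat load = 92200 MJ = 92,200,000,000 J / 1055 = 87,393,365 BTU
Gas: input = 87,393,365 / 0.80 = 109,241,706 BTU = 1,092 therm → 1,092 × $1.92 = $2,097.44
Heat pump: 87,393,365 BTU / 3412 = 25,610 kWh heat; / 2.66 = 9,629 kWh in → × $0.0965 = $929.21
Difference = |$2,097.44 − $929.21| = $1,168.23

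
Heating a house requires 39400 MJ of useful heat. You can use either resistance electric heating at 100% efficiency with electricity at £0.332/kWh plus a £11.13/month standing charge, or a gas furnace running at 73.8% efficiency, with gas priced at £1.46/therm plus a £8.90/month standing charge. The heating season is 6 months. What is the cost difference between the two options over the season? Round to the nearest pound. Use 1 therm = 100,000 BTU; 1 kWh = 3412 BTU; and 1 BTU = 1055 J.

£2908

Heat load = 39400 MJ = 39,400,000,000 J / 1055 = 37,345,972 BTU
Gas: input = 37,345,972 / 0.738 = 50,604,298 BTU = 506 therm → 506 × £1.46 = £738.82; + 6 × £8.90 standing = £792.22
Electric: 37,345,972 BTU / 3412 = 10,950 kWh → × £0.332 = £3,633.90; + 6 × £11.13 standing = £3,700.68
Difference = |£792.22 − £3,700.68| = £2,908.46 ≈ £2908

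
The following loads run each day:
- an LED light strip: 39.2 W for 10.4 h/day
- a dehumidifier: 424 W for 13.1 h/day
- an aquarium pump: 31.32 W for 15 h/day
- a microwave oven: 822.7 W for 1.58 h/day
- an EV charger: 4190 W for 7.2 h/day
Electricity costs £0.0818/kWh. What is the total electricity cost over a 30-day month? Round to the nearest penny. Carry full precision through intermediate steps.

LED light strip: 39.2 W × 10.4 h × 30 d = 12,230 Wh = 12.23 kWh
dehumidifier: 424 W × 13.1 h × 30 d = 166,632 Wh = 166.6 kWh
aquarium pump: 31.32 W × 15 h × 30 d = 14,094 Wh = 14.09 kWh
microwave oven: 822.7 W × 1.58 h × 30 d = 38,996 Wh = 39 kWh
EV charger: 4190 W × 7.2 h × 30 d = 905,040 Wh = 905 kWh
Total energy = 12.23 + 166.6 + 14.09 + 39 + 905 = 1,137 kWh
Cost = 1,137 kWh × £0.0818 = £93.01

£93.01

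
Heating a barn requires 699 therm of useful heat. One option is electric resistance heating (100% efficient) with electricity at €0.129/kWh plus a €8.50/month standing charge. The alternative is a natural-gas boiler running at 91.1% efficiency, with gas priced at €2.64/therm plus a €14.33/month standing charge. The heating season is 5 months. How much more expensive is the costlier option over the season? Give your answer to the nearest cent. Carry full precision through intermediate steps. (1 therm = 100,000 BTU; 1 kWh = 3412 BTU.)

Heat load = 699 therm × 100,000 = 69,900,000 BTU
Gas: input = 69,900,000 / 0.911 = 76,728,869 BTU = 767.3 therm → 767.3 × €2.64 = €2,025.64; + 5 × €14.33 standing = €2,097.29
Electric: 69,900,000 BTU / 3412 = 20,490 kWh → × €0.129 = €2,642.76; + 5 × €8.50 standing = €2,685.26
Difference = |€2,097.29 − €2,685.26| = €587.97

€587.97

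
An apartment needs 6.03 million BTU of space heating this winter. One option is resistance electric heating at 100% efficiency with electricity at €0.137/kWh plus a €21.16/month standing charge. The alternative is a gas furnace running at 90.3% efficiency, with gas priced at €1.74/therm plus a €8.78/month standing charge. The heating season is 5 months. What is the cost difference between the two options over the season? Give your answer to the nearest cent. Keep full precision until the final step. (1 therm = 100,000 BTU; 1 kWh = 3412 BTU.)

Heat load = 6.03 × 10⁶ BTU = 6,030,000 BTU
Gas: input = 6,030,000 / 0.903 = 6,677,741 BTU = 66.78 therm → 66.78 × €1.74 = €116.19; + 5 × €8.78 standing = €160.09
Electric: 6,030,000 BTU / 3412 = 1,767 kWh → × €0.137 = €242.12; + 5 × €21.16 standing = €347.92
Difference = |€160.09 − €347.92| = €187.83

€187.83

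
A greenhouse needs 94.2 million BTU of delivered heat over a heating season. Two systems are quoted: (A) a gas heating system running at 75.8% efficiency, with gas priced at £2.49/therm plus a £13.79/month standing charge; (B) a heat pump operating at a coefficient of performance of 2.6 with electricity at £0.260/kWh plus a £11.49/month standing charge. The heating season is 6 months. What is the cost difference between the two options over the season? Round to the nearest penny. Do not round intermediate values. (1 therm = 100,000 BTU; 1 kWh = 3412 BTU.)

Heat load = 94.2 × 10⁶ BTU = 94,200,000 BTU
Gas: input = 94,200,000 / 0.758 = 124,274,406 BTU = 1,243 therm → 1,243 × £2.49 = £3,094.43; + 6 × £13.79 standing = £3,177.17
Heat pump: 94,200,000 BTU / 3412 = 27,610 kWh heat; / 2.6 = 10,620 kWh in → × £0.260 = £2,760.84; + 6 × £11.49 standing = £2,829.78
Difference = |£3,177.17 − £2,829.78| = £347.39

£347.39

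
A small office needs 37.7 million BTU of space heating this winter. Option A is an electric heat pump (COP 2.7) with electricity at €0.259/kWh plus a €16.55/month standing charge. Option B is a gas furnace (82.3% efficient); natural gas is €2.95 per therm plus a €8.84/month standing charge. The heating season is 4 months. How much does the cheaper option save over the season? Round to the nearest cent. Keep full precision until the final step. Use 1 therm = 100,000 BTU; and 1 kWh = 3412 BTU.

Heat load = 37.7 × 10⁶ BTU = 37,700,000 BTU
Gas: input = 37,700,000 / 0.823 = 45,808,019 BTU = 458.1 therm → 458.1 × €2.95 = €1,351.34; + 4 × €8.84 standing = €1,386.70
Heat pump: 37,700,000 BTU / 3412 = 11,050 kWh heat; / 2.7 = 4,092 kWh in → × €0.259 = €1,059.91; + 4 × €16.55 standing = €1,126.11
Difference = |€1,386.70 − €1,126.11| = €260.59

€260.59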